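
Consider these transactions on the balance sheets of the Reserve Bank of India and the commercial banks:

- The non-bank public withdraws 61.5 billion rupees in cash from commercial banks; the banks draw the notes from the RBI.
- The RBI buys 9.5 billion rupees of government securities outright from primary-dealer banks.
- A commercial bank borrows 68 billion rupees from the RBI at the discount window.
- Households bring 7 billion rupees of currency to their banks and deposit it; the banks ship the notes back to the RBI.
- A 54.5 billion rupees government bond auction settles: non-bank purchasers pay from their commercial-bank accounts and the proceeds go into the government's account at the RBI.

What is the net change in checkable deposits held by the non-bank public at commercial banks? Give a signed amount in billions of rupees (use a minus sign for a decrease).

Currency withdrawal 61.5 billion rupees: non-bank counterparties' bank balances fall → −61.5B.
OMO purchase (from banks) 9.5 billion rupees: the counterparty is a bank, so public deposits are unchanged → 0.
Discount-window loan 68 billion rupees: the counterparty is a bank, so public deposits are unchanged → 0.
Currency deposit 7 billion rupees: non-bank counterparties' bank balances rise → +7B.
Government account inflow 54.5 billion rupees: non-bank counterparties' bank balances fall → −54.5B.
Net: −61.5 + 0 + 0 + 7 − 54.5 = -109 billion.

-109 billion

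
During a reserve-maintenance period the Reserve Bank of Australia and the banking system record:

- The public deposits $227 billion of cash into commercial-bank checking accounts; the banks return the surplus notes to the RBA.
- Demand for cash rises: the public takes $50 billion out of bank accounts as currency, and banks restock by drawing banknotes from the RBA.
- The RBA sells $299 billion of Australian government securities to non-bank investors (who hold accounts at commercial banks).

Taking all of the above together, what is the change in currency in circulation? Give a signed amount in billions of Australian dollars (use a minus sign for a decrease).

RBA balance sheet:
  Assets:      Securities −$299B
  Liabilities: Bank reserves −$122B, Currency in circulation −$177B
Commercial banking system:
  Assets:      Reserves at CB −$122B
  Liabilities: Checkable deposits −$122B
So the change in currency in circulation is -$177 billion.

-$177 billion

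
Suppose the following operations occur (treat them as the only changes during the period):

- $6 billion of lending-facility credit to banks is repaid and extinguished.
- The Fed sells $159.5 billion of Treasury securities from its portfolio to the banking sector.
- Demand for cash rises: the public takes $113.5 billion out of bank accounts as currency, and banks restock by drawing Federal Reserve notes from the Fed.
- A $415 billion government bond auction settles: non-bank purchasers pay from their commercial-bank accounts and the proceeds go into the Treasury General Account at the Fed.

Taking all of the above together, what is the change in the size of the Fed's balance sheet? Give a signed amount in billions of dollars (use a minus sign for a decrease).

Fed balance sheet:
  Assets:      Securities −$159.5B, Loans to banks −$6B
  Liabilities: Bank reserves −$694B, Currency in circulation +$113.5B, Government deposits +$415B
Commercial banking system:
  Assets:      Reserves at CB −$694B, Securities +$159.5B
  Liabilities: Checkable deposits −$528.5B, Borrowings from CB −$6B
Change in total Fed assets = -$165.5 billion.

-$165.5 billion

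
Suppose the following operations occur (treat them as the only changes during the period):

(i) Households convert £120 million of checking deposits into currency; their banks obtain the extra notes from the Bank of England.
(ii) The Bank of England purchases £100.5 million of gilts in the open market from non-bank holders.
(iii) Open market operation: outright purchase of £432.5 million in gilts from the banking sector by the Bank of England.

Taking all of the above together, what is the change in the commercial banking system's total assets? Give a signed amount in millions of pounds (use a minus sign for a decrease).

Currency withdrawal £120 million: bank balance sheets shrink → −£120M.
Asset purchase (from non-banks) £100.5 million: bank balance sheets expand → +£100.5M.
OMO purchase (from banks) £432.5 million: just an asset swap on bank balance sheets → 0.
Net: −120 + 100.5 + 0 = -£19.5 million.

-£19.5 million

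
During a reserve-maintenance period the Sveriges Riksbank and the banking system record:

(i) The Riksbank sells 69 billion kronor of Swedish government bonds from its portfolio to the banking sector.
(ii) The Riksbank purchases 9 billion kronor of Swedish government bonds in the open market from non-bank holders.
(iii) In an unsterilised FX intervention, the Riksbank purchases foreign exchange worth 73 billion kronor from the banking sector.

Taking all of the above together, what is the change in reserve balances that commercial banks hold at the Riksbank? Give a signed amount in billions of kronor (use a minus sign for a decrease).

OMO sale (to banks) 69 billion kronor: the buying banks pay out of their reserve balances → −69B.
Asset purchase (from non-banks) 9 billion kronor: the Riksbank pays by crediting reserve accounts → +9B.
FX purchase 73 billion kronor: the Riksbank pays by crediting reserve accounts → +73B.
Net: −69 + 9 + 73 = +13 billion.

+13 billion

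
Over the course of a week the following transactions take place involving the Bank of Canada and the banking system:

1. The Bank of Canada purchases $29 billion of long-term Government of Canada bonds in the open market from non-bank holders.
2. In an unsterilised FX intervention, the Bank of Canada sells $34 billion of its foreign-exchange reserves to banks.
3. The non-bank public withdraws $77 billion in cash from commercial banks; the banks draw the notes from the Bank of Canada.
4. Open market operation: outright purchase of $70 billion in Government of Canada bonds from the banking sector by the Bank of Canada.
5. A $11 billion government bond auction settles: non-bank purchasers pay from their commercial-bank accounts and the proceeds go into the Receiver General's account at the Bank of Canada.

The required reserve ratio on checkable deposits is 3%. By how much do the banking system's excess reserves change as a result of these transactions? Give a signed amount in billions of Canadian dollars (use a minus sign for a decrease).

-$21.23 billion

Asset purchase (from non-banks) $29 billion: reserves +$29B, deposits +$29B.
FX sale $34 billion: reserves −$34B, deposits 0.
Currency withdrawal $77 billion: reserves −$77B, deposits −$77B.
OMO purchase (from banks) $70 billion: reserves +$70B, deposits 0.
Government account inflow $11 billion: reserves −$11B, deposits −$11B.
Totals: Δreserves = −$23B, Δdeposits = −$59B.
Δrequired reserves = 3% × −$59B = −$1.77B.
Δexcess reserves = Δreserves − Δrequired = −$23B − (−$1.77B) = -$21.23 billion.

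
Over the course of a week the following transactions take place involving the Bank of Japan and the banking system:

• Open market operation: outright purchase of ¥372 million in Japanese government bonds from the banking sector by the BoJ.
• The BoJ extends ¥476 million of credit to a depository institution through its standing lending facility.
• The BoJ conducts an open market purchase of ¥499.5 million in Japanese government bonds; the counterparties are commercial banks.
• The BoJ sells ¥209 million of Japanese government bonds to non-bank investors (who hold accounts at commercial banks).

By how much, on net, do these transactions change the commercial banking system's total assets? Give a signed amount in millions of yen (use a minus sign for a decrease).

BoJ balance sheet:
  Assets:      Securities +¥662.5M, Loans to banks +¥476M
  Liabilities: Bank reserves +¥1138.5M
Commercial banking system:
  Assets:      Reserves at CB +¥1138.5M, Securities −¥871.5M
  Liabilities: Checkable deposits −¥209M, Borrowings from CB +¥476M
Change in total bank assets = +¥267 million.

+¥267 million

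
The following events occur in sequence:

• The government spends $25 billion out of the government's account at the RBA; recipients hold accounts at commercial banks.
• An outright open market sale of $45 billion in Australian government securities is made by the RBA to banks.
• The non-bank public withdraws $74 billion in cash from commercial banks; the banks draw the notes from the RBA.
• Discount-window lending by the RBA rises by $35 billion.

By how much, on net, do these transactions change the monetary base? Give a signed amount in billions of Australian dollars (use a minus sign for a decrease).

+$15 billion

Government spending $25 billion: a non-base liability converts back to reserves → +$25B.
OMO sale (to banks) $45 billion: RBA balance sheet contracts → −$45B.
Currency withdrawal $74 billion: just a shift between currency and reserves — both are base money → 0.
Discount-window loan $35 billion: RBA balance sheet expands → +$35B.
Net: 25 − 45 + 0 + 35 = +$15 billion.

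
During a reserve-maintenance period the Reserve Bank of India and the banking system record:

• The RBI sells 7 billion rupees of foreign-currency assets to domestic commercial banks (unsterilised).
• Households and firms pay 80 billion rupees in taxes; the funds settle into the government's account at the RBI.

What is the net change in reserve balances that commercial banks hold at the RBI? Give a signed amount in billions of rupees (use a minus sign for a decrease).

-87 billion

RBI balance sheet:
  Assets:      Foreign assets −7B
  Liabilities: Bank reserves −87B, Government deposits +80B
Commercial banking system:
  Assets:      Reserves at CB −87B, Foreign assets +7B
  Liabilities: Checkable deposits −80B
So the change in reserve balances that commercial banks hold at the RBI is -87 billion.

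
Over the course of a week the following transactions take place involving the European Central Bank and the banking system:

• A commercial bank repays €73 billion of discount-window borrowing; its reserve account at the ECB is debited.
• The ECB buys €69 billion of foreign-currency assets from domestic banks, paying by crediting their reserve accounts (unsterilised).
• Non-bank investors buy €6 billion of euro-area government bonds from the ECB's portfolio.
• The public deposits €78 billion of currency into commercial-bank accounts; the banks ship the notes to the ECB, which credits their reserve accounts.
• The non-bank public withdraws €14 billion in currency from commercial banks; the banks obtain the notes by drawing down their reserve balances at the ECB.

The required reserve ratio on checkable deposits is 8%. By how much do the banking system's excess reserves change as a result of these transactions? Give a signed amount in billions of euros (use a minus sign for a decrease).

Discount-window repayment €73 billion: reserves −€73B, deposits 0.
FX purchase €69 billion: reserves +€69B, deposits 0.
Asset sale (to non-banks) €6 billion: reserves −€6B, deposits −€6B.
Currency deposit €78 billion: reserves +€78B, deposits +€78B.
Currency withdrawal €14 billion: reserves −€14B, deposits −€14B.
Totals: Δreserves = +€54B, Δdeposits = +€58B.
Δrequired reserves = 8% × +€58B = +€4.64B.
Δexcess reserves = Δreserves − Δrequired = +€54B − (+€4.64B) = +€49.36 billion.

+€49.36 billion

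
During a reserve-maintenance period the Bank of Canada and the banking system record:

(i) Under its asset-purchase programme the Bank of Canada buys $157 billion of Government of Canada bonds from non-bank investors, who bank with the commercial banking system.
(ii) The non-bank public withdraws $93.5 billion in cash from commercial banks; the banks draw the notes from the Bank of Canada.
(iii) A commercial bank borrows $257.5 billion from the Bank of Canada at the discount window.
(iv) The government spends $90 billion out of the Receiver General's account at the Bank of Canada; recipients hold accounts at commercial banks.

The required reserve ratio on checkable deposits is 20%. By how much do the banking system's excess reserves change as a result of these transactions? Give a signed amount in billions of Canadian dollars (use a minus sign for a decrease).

Asset purchase (from non-banks) $157 billion: reserves +$157B, deposits +$157B.
Currency withdrawal $93.5 billion: reserves −$93.5B, deposits −$93.5B.
Discount-window loan $257.5 billion: reserves +$257.5B, deposits 0.
Government spending $90 billion: reserves +$90B, deposits +$90B.
Totals: Δreserves = +$411B, Δdeposits = +$153.5B.
Δrequired reserves = 20% × +$153.5B = +$30.7B.
Δexcess reserves = Δreserves − Δrequired = +$411B − (+$30.7B) = +$380.3 billion.

+$380.3 billion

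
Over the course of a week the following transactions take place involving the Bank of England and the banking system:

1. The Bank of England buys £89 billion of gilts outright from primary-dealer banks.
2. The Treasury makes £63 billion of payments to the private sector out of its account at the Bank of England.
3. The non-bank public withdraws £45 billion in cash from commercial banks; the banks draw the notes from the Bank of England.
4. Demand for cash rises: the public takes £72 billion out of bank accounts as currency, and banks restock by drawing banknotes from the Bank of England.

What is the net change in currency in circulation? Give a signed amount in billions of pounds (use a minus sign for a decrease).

+£117 billion

OMO purchase (from banks) £89 billion: no currency enters or leaves circulation → 0.
Government spending £63 billion: no currency enters or leaves circulation → 0.
Currency withdrawal £45 billion: notes leave the central bank → +£45B.
Currency withdrawal £72 billion: notes leave the central bank → +£72B.
Net: 0 + 0 + 45 + 72 = +£117 billion.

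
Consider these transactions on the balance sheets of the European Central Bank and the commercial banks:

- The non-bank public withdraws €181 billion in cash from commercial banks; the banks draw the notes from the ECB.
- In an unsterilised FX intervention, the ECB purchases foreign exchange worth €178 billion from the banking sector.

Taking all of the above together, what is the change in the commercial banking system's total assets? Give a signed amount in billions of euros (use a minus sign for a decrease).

ECB balance sheet:
  Assets:      Foreign assets +€178B
  Liabilities: Bank reserves −€3B, Currency in circulation +€181B
Commercial banking system:
  Assets:      Reserves at CB −€3B, Foreign assets −€178B
  Liabilities: Checkable deposits −€181B
Change in total bank assets = -€181 billion.

-€181 billion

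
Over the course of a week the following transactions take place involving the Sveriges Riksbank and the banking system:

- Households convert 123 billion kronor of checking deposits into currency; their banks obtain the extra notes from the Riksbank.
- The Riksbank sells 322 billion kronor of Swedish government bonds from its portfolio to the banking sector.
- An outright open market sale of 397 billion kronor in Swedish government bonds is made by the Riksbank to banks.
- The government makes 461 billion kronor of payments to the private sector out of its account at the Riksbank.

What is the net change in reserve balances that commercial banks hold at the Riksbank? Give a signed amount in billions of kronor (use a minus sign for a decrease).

Currency withdrawal 123 billion kronor: banks swap reserves for currency → −123B.
OMO sale (to banks) 322 billion kronor: the buying banks pay out of their reserve balances → −322B.
OMO sale (to banks) 397 billion kronor: the buying banks pay out of their reserve balances → −397B.
Government spending 461 billion kronor: government payments flow into bank reserve accounts → +461B.
Net: −123 − 322 − 397 + 461 = -381 billion.

-381 billion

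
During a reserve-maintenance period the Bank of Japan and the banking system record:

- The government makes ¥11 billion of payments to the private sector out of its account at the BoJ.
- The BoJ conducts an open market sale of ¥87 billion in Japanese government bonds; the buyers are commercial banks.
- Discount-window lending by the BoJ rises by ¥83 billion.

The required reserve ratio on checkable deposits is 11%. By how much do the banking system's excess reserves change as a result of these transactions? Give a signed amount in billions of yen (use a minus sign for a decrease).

Government spending ¥11 billion: reserves +¥11B, deposits +¥11B.
OMO sale (to banks) ¥87 billion: reserves −¥87B, deposits 0.
Discount-window loan ¥83 billion: reserves +¥83B, deposits 0.
Totals: Δreserves = +¥7B, Δdeposits = +¥11B.
Δrequired reserves = 11% × +¥11B = +¥1.21B.
Δexcess reserves = Δreserves − Δrequired = +¥7B − (+¥1.21B) = +¥5.79 billion.

+¥5.79 billion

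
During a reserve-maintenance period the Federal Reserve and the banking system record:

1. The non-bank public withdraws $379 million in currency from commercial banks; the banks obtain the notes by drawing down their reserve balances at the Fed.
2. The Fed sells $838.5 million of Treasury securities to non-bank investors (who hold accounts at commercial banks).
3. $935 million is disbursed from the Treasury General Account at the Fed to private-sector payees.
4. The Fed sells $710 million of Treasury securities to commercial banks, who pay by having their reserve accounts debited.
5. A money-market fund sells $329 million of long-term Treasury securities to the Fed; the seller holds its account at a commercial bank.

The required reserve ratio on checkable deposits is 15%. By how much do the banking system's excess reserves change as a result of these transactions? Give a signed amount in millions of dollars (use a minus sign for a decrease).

Currency withdrawal $379 million: reserves −$379M, deposits −$379M.
Asset sale (to non-banks) $838.5 million: reserves −$838.5M, deposits −$838.5M.
Government spending $935 million: reserves +$935M, deposits +$935M.
OMO sale (to banks) $710 million: reserves −$710M, deposits 0.
Asset purchase (from non-banks) $329 million: reserves +$329M, deposits +$329M.
Totals: Δreserves = −$663.5M, Δdeposits = +$46.5M.
Δrequired reserves = 15% × +$46.5M = +$6.975M.
Δexcess reserves = Δreserves − Δrequired = −$663.5M − (+$6.975M) = -$670.475 million.

-$670.475 million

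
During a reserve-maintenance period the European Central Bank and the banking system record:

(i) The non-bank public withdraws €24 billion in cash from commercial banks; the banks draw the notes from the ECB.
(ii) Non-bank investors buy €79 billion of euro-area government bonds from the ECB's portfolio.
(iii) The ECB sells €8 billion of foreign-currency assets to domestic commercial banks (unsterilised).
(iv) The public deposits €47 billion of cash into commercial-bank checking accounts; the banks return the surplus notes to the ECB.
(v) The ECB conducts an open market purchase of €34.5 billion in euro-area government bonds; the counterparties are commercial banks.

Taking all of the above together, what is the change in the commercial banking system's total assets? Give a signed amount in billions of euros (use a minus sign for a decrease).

-€56 billion

ECB balance sheet:
  Assets:      Securities −€44.5B, Foreign assets −€8B
  Liabilities: Bank reserves −€29.5B, Currency in circulation −€23B
Commercial banking system:
  Assets:      Reserves at CB −€29.5B, Securities −€34.5B, Foreign assets +€8B
  Liabilities: Checkable deposits −€56B
Change in total bank assets = -€56 billion.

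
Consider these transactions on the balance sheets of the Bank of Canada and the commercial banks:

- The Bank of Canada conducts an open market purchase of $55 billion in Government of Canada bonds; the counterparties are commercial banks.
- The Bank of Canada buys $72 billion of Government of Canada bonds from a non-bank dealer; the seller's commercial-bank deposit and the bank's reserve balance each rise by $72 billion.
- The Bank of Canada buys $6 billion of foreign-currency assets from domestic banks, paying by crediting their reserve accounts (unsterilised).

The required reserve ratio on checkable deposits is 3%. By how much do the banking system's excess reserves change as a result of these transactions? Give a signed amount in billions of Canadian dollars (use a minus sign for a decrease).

+$130.84 billion

OMO purchase (from banks) $55 billion: reserves +$55B, deposits 0.
Asset purchase (from non-banks) $72 billion: reserves +$72B, deposits +$72B.
FX purchase $6 billion: reserves +$6B, deposits 0.
Totals: Δreserves = +$133B, Δdeposits = +$72B.
Δrequired reserves = 3% × +$72B = +$2.16B.
Δexcess reserves = Δreserves − Δrequired = +$133B − (+$2.16B) = +$130.84 billion.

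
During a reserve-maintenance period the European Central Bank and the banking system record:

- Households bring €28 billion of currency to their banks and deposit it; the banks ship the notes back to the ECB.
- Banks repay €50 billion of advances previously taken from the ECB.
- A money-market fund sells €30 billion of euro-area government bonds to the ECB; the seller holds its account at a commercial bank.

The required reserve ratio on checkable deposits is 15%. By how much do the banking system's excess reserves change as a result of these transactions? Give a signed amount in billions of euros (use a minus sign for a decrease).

Currency deposit €28 billion: reserves +€28B, deposits +€28B.
Discount-window repayment €50 billion: reserves −€50B, deposits 0.
Asset purchase (from non-banks) €30 billion: reserves +€30B, deposits +€30B.
Totals: Δreserves = +€8B, Δdeposits = +€58B.
Δrequired reserves = 15% × +€58B = +€8.7B.
Δexcess reserves = Δreserves − Δrequired = +€8B − (+€8.7B) = -€0.7 billion.

-€0.7 billion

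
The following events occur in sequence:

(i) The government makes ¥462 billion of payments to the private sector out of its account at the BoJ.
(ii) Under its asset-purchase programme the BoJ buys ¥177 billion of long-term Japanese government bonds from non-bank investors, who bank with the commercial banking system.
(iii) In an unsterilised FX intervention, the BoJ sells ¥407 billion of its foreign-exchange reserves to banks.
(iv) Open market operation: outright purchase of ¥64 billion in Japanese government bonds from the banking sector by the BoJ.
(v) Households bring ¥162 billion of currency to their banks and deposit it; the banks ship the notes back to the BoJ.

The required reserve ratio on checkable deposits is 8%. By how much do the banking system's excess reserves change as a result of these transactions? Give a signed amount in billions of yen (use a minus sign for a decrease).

+¥393.92 billion

Government spending ¥462 billion: reserves +¥462B, deposits +¥462B.
Asset purchase (from non-banks) ¥177 billion: reserves +¥177B, deposits +¥177B.
FX sale ¥407 billion: reserves −¥407B, deposits 0.
OMO purchase (from banks) ¥64 billion: reserves +¥64B, deposits 0.
Currency deposit ¥162 billion: reserves +¥162B, deposits +¥162B.
Totals: Δreserves = +¥458B, Δdeposits = +¥801B.
Δrequired reserves = 8% × +¥801B = +¥64.08B.
Δexcess reserves = Δreserves − Δrequired = +¥458B − (+¥64.08B) = +¥393.92 billion.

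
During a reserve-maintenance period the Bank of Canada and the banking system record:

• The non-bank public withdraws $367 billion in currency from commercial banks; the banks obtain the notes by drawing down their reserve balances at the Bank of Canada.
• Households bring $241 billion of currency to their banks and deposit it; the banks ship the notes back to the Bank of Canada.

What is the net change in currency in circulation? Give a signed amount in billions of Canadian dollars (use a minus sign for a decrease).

Currency withdrawal $367 billion: notes leave the central bank → +$367B.
Currency deposit $241 billion: notes return to the central bank → −$241B.
Net: 367 − 241 = +$126 billion.

+$126 billion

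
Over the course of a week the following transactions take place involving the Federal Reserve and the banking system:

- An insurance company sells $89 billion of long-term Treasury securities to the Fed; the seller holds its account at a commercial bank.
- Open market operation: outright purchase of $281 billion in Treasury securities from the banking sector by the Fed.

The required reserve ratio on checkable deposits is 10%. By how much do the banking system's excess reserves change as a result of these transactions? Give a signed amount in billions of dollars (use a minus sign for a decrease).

+$361.1 billion

Asset purchase (from non-banks) $89 billion: reserves +$89B, deposits +$89B.
OMO purchase (from banks) $281 billion: reserves +$281B, deposits 0.
Totals: Δreserves = +$370B, Δdeposits = +$89B.
Δrequired reserves = 10% × +$89B = +$8.9B.
Δexcess reserves = Δreserves − Δrequired = +$370B − (+$8.9B) = +$361.1 billion.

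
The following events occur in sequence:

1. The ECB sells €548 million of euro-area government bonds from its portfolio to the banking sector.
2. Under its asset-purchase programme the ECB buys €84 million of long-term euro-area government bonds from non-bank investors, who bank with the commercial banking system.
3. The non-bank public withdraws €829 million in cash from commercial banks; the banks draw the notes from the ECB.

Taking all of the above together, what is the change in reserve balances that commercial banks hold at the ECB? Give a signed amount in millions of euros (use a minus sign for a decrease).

OMO sale (to banks) €548 million: the buying banks pay out of their reserve balances → −€548M.
Asset purchase (from non-banks) €84 million: the ECB pays by crediting reserve accounts → +€84M.
Currency withdrawal €829 million: banks swap reserves for currency → −€829M.
Net: −548 + 84 − 829 = -€1293 million.

-€1293 million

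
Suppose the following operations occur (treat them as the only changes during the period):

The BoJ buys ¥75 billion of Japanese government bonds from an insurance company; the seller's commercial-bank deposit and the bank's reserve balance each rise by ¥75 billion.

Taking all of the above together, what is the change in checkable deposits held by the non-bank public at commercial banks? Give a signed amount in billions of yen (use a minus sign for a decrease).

Asset purchase (from non-banks) ¥75 billion: non-bank counterparties' bank balances rise → +¥75B.

+¥75 billion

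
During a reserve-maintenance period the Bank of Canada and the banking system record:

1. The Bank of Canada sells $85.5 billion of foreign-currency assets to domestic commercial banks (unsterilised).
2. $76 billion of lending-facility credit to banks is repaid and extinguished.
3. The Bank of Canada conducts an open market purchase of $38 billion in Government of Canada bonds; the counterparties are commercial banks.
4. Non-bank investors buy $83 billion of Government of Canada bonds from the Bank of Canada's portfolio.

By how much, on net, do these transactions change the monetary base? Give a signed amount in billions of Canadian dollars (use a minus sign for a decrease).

Bank of Canada balance sheet:
  Assets:      Securities −$45B, Loans to banks −$76B, Foreign assets −$85.5B
  Liabilities: Bank reserves −$206.5B
Monetary base = currency + reserves: 0 + (−$206.5B) = -$206.5 billion.

-$206.5 billion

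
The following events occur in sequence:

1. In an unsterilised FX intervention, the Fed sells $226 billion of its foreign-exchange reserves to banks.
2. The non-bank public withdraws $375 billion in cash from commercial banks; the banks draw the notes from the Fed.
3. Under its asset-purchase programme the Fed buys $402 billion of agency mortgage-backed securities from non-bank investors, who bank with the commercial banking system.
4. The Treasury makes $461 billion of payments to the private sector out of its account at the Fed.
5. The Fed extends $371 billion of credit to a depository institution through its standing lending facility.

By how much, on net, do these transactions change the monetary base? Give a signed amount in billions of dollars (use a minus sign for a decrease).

+$1008 billion

FX sale $226 billion: Fed balance sheet contracts → −$226B.
Currency withdrawal $375 billion: just a shift between currency and reserves — both are base money → 0.
Asset purchase (from non-banks) $402 billion: Fed balance sheet expands → +$402B.
Government spending $461 billion: a non-base liability converts back to reserves → +$461B.
Discount-window loan $371 billion: Fed balance sheet expands → +$371B.
Net: −226 + 0 + 402 + 461 + 371 = +$1008 billion.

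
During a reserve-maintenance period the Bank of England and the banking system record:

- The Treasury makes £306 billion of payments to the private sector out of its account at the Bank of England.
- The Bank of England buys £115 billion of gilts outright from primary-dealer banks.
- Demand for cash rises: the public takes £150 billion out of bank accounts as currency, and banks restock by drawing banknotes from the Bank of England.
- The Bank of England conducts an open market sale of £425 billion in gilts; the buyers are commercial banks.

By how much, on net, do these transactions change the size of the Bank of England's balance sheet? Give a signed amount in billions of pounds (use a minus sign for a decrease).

-£310 billion

Bank of England balance sheet:
  Assets:      Securities −£310B
  Liabilities: Bank reserves −£154B, Currency in circulation +£150B, Government deposits −£306B
Commercial banking system:
  Assets:      Reserves at CB −£154B, Securities +£310B
  Liabilities: Checkable deposits +£156B
Change in total Bank of England assets = -£310 billion.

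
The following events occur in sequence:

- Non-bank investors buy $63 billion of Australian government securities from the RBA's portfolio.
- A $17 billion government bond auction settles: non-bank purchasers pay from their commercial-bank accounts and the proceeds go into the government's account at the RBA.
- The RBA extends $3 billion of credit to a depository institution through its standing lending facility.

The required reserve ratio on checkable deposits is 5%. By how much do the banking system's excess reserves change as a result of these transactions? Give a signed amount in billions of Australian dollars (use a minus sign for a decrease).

-$73 billion

Asset sale (to non-banks) $63 billion: reserves −$63B, deposits −$63B.
Government account inflow $17 billion: reserves −$17B, deposits −$17B.
Discount-window loan $3 billion: reserves +$3B, deposits 0.
Totals: Δreserves = −$77B, Δdeposits = −$80B.
Δrequired reserves = 5% × −$80B = −$4B.
Δexcess reserves = Δreserves − Δrequired = −$77B − (−$4B) = -$73 billion.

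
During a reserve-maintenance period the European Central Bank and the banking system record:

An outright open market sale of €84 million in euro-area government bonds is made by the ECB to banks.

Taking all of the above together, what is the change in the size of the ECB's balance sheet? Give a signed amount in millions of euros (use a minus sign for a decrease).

-€84 million

ECB balance sheet:
  Assets:      Securities −€84M
  Liabilities: Bank reserves −€84M
Change in total ECB assets = -€84 million.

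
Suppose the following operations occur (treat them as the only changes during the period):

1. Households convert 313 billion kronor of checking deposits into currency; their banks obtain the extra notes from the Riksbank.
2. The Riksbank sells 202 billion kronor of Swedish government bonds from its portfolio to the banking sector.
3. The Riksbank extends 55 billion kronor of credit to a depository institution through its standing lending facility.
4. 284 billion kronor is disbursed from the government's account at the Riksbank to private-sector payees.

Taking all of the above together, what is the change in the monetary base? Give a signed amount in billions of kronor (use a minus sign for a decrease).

+137 billion

Currency withdrawal 313 billion kronor: just a shift between currency and reserves — both are base money → 0.
OMO sale (to banks) 202 billion kronor: Riksbank balance sheet contracts → −202B.
Discount-window loan 55 billion kronor: Riksbank balance sheet expands → +55B.
Government spending 284 billion kronor: a non-base liability converts back to reserves → +284B.
Net: 0 − 202 + 55 + 284 = +137 billion.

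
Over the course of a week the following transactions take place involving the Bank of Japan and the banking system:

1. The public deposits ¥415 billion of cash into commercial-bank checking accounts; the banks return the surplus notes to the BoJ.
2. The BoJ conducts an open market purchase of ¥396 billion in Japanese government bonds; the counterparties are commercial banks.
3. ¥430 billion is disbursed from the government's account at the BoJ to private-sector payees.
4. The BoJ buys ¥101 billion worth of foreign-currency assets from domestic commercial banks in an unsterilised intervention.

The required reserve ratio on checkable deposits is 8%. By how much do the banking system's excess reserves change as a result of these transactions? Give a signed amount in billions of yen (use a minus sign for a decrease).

Currency deposit ¥415 billion: reserves +¥415B, deposits +¥415B.
OMO purchase (from banks) ¥396 billion: reserves +¥396B, deposits 0.
Government spending ¥430 billion: reserves +¥430B, deposits +¥430B.
FX purchase ¥101 billion: reserves +¥101B, deposits 0.
Totals: Δreserves = +¥1342B, Δdeposits = +¥845B.
Δrequired reserves = 8% × +¥845B = +¥67.6B.
Δexcess reserves = Δreserves − Δrequired = +¥1342B − (+¥67.6B) = +¥1274.4 billion.

+¥1274.4 billion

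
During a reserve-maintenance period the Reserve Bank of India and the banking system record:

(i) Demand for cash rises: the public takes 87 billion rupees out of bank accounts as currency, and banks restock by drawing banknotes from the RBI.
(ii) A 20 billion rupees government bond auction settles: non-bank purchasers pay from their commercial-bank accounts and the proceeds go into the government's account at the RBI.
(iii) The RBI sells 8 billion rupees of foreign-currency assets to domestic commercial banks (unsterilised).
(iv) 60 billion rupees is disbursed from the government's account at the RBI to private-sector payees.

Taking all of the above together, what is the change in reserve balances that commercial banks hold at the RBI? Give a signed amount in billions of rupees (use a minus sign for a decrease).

Currency withdrawal 87 billion rupees: banks swap reserves for currency → −87B.
Government account inflow 20 billion rupees: funds move from bank reserves into the government account → −20B.
FX sale 8 billion rupees: the buying banks pay out of their reserve balances → −8B.
Government spending 60 billion rupees: government payments flow into bank reserve accounts → +60B.
Net: −87 − 20 − 8 + 60 = -55 billion.

-55 billion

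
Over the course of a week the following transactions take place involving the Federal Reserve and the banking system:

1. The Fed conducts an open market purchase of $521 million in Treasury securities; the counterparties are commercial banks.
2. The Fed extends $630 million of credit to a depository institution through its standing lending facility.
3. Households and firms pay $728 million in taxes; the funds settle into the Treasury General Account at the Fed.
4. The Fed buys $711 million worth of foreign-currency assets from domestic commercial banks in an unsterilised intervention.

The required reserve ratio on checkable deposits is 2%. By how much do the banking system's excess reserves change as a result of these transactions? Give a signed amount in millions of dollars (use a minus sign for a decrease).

OMO purchase (from banks) $521 million: reserves +$521M, deposits 0.
Discount-window loan $630 million: reserves +$630M, deposits 0.
Government account inflow $728 million: reserves −$728M, deposits −$728M.
FX purchase $711 million: reserves +$711M, deposits 0.
Totals: Δreserves = +$1134M, Δdeposits = −$728M.
Δrequired reserves = 2% × −$728M = −$14.56M.
Δexcess reserves = Δreserves − Δrequired = +$1134M − (−$14.56M) = +$1148.56 million.

+$1148.56 million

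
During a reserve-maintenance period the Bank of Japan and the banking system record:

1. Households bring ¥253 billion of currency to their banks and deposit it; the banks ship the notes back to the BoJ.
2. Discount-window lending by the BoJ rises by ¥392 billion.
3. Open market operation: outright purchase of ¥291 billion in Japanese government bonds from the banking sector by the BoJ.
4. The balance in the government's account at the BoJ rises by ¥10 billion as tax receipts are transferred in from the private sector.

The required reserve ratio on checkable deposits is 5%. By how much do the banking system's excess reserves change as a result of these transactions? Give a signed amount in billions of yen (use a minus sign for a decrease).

Currency deposit ¥253 billion: reserves +¥253B, deposits +¥253B.
Discount-window loan ¥392 billion: reserves +¥392B, deposits 0.
OMO purchase (from banks) ¥291 billion: reserves +¥291B, deposits 0.
Government account inflow ¥10 billion: reserves −¥10B, deposits −¥10B.
Totals: Δreserves = +¥926B, Δdeposits = +¥243B.
Δrequired reserves = 5% × +¥243B = +¥12.15B.
Δexcess reserves = Δreserves − Δrequired = +¥926B − (+¥12.15B) = +¥913.85 billion.

+¥913.85 billion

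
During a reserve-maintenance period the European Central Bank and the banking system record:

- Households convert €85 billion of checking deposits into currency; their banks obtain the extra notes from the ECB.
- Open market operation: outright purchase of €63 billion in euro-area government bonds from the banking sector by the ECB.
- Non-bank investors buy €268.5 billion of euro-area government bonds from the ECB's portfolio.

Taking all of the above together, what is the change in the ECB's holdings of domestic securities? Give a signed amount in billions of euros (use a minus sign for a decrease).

-€205.5 billion

Currency withdrawal €85 billion: the ECB's securities portfolio is untouched → 0.
OMO purchase (from banks) €63 billion: securities added to the ECB's portfolio → +€63B.
Asset sale (to non-banks) €268.5 billion: securities removed from the ECB's portfolio → −€268.5B.
Net: 0 + 63 − 268.5 = -€205.5 billion.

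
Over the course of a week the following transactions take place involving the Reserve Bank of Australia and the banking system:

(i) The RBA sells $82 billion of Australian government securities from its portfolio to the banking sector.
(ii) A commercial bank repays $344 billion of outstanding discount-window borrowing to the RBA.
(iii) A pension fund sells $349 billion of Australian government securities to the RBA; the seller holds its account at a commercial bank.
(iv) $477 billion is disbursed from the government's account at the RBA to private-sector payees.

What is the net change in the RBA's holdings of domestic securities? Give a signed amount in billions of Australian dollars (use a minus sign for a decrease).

+$267 billion

OMO sale (to banks) $82 billion: securities removed from the RBA's portfolio → −$82B.
Discount-window repayment $344 billion: the RBA's securities portfolio is untouched → 0.
Asset purchase (from non-banks) $349 billion: securities added to the RBA's portfolio → +$349B.
Government spending $477 billion: the RBA's securities portfolio is untouched → 0.
Net: −82 + 0 + 349 + 0 = +$267 billion.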